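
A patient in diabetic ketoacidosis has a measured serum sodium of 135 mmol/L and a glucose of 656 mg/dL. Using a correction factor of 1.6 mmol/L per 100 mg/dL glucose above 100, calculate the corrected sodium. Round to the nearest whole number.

144 mmol/L

Corrected Na = measured Na + 1.6 · (glucose − 100)/100
= 135 + 1.6 · (656 − 100)/100
= 135 + 8.9
= 143.9 mmol/L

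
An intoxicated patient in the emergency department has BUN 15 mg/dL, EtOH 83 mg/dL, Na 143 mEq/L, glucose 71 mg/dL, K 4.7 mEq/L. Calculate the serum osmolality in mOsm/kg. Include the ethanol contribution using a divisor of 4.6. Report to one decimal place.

Calculated osmolality = 2·Na + glucose/18 + BUN/2.8 + ethanol/4.6
= 2·143 + 71/18 + 15/2.8 + 83/4.6
= 286 + 3.94 + 5.36 + 18.04
= 313.34 mOsm/kg

313.3 mOsm/kg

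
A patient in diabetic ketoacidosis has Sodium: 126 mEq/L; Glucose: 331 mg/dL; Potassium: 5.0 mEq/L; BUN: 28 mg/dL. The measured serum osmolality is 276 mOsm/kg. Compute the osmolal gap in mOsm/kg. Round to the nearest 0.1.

Calculated osmolality = 2·Na + glucose/18 + BUN/2.8
= 2·126 + 331/18 + 28/2.8
= 252 + 18.39 + 10
= 280.39 mOsm/kg ≈ 280.4 mOsm/kg
Osmolar gap = measured − calculated = 276 − 280.4 = -4.4 mOsm/kg

-4.4 mOsm/kg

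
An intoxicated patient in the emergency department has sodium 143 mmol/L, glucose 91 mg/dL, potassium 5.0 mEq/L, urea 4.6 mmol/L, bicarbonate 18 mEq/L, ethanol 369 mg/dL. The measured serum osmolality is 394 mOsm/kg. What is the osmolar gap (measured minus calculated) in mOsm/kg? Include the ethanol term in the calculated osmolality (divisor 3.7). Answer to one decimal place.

Calculated osmolality = 2·Na + glucose/18 + urea + ethanol/3.7
= 2·143 + 91/18 + 4.6 + 369/3.7
= 286 + 5.06 + 4.60 + 99.73
= 395.39 mOsm/kg ≈ 395.4 mOsm/kg
Osmolar gap = measured − calculated = 394 − 395.4 = -1.4 mOsm/kg

-1.4 mOsm/kg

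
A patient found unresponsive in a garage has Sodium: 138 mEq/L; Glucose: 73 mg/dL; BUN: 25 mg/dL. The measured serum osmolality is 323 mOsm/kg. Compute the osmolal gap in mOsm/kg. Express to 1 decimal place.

Calculated osmolality = 2·Na + glucose/18 + BUN/2.8
= 2·138 + 73/18 + 25/2.8
= 276 + 4.06 + 8.93
= 288.99 mOsm/kg ≈ 289.0 mOsm/kg
Osmolar gap = measured − calculated = 323 − 289.0 = 34.0 mOsm/kg

34.0 mOsm/kg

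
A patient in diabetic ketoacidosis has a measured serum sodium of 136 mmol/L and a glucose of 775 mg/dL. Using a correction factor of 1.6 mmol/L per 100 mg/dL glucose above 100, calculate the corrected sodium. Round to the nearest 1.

147 mmol/L

Corrected Na = measured Na + 1.6 · (glucose − 100)/100
= 136 + 1.6 · (775 − 100)/100
= 136 + 10.8
= 146.8 mmol/L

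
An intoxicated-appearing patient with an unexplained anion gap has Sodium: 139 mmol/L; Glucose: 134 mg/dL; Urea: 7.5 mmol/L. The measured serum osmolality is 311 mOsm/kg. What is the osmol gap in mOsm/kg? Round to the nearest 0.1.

18.1 mOsm/kg

Calculated osmolality = 2·Na + glucose/18 + urea
= 2·139 + 134/18 + 7.5
= 278 + 7.44 + 7.50
= 292.94 mOsm/kg ≈ 292.9 mOsm/kg
Osmolar gap = measured − calculated = 311 − 292.9 = 18.1 mOsm/kg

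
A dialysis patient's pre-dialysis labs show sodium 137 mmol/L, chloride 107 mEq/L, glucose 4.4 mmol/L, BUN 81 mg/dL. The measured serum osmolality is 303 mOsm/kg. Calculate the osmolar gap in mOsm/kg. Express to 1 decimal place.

-4.3 mOsm/kg

Calculated osmolality = 2·Na + glucose + BUN/2.8
= 2·137 + 4.4 + 81/2.8
= 274 + 4.40 + 28.93
= 307.33 mOsm/kg ≈ 307.3 mOsm/kg
Osmolar gap = measured − calculated = 303 − 307.3 = -4.3 mOsm/kg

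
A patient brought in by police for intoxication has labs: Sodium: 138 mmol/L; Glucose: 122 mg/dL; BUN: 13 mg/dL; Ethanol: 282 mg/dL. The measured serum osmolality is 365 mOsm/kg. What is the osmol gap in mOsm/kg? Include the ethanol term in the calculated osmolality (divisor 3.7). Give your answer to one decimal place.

1.4 mOsm/kg

Calculated osmolality = 2·Na + glucose/18 + BUN/2.8 + ethanol/3.7
= 2·138 + 122/18 + 13/2.8 + 282/3.7
= 276 + 6.78 + 4.64 + 76.22
= 363.64 mOsm/kg ≈ 363.6 mOsm/kg
Osmolar gap = measured − calculated = 365 − 363.6 = 1.4 mOsm/kg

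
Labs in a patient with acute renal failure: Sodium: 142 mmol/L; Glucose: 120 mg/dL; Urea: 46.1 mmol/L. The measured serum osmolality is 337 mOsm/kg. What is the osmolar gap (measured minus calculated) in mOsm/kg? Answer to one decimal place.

0.2 mOsm/kg

Calculated osmolality = 2·Na + glucose/18 + urea
= 2·142 + 120/18 + 46.1
= 284 + 6.67 + 46.10
= 336.77 mOsm/kg ≈ 336.8 mOsm/kg
Osmolar gap = measured − calculated = 337 − 336.8 = 0.2 mOsm/kg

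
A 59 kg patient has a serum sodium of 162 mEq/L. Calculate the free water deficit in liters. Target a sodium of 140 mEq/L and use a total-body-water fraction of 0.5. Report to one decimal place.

TBW = 0.5 · 59 = 29.5 L
Free water deficit = TBW · (Na/140 − 1)
= 29.5 · (162/140 − 1)
= 29.5 · 0.1571
= 4.63 L

4.6 L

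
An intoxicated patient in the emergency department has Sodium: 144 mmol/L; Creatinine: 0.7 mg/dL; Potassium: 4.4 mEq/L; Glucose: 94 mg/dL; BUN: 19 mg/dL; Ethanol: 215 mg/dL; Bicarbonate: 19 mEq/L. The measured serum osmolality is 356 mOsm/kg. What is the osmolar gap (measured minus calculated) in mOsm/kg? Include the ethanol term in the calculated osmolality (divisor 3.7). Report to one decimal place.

Calculated osmolality = 2·Na + glucose/18 + BUN/2.8 + ethanol/3.7
= 2·144 + 94/18 + 19/2.8 + 215/3.7
= 288 + 5.22 + 6.79 + 58.11
= 358.12 mOsm/kg ≈ 358.1 mOsm/kg
Osmolar gap = measured − calculated = 356 − 358.1 = -2.1 mOsm/kg

-2.1 mOsm/kg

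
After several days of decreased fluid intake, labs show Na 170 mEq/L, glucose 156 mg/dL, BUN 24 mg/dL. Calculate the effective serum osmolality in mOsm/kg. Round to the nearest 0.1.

348.7 mOsm/kg

Effective osmolality excludes urea (freely permeant across cell membranes):
2·Na + glucose/18
= 2·170 + 156/18
= 340 + 8.67
= 348.67 mOsm/kg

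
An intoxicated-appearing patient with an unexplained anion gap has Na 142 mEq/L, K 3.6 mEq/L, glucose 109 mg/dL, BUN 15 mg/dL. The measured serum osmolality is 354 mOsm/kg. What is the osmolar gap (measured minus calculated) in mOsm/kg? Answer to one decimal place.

58.6 mOsm/kg

Calculated osmolality = 2·Na + glucose/18 + BUN/2.8
= 2·142 + 109/18 + 15/2.8
= 284 + 6.06 + 5.36
= 295.42 mOsm/kg ≈ 295.4 mOsm/kg
Osmolar gap = measured − calculated = 354 − 295.4 = 58.6 mOsm/kg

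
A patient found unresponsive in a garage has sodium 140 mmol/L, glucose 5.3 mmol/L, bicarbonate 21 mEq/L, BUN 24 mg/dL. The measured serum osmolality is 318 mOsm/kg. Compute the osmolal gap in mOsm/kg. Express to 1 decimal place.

24.1 mOsm/kg

Calculated osmolality = 2·Na + glucose + BUN/2.8
= 2·140 + 5.3 + 24/2.8
= 280 + 5.30 + 8.57
= 293.87 mOsm/kg ≈ 293.9 mOsm/kg
Osmolar gap = measured − calculated = 318 − 293.9 = 24.1 mOsm/kg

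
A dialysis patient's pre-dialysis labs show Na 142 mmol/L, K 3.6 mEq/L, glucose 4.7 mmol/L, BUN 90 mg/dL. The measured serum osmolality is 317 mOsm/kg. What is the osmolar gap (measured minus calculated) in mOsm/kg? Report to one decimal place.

-3.8 mOsm/kg

Calculated osmolality = 2·Na + glucose + BUN/2.8
= 2·142 + 4.7 + 90/2.8
= 284 + 4.70 + 32.14
= 320.84 mOsm/kg ≈ 320.8 mOsm/kg
Osmolar gap = measured − calculated = 317 − 320.8 = -3.8 mOsm/kg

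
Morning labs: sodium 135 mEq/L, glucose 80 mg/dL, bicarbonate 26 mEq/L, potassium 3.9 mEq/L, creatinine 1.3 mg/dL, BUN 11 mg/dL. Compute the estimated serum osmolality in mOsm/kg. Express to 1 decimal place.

Calculated osmolality = 2·Na + glucose/18 + BUN/2.8
= 2·135 + 80/18 + 11/2.8
= 270 + 4.44 + 3.93
= 278.37 mOsm/kg

278.4 mOsm/kg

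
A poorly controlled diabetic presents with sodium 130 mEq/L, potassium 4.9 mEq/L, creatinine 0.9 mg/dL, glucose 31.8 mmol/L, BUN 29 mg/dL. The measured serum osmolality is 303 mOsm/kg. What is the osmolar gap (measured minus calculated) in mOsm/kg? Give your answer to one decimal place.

Calculated osmolality = 2·Na + glucose + BUN/2.8
= 2·130 + 31.8 + 29/2.8
= 260 + 31.80 + 10.36
= 302.16 mOsm/kg ≈ 302.2 mOsm/kg
Osmolar gap = measured − calculated = 303 − 302.2 = 0.8 mOsm/kg

0.8 mOsm/kg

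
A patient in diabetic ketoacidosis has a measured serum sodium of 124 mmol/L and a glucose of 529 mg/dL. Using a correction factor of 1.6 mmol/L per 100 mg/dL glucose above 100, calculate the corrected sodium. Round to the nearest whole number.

131 mmol/L

Corrected Na = measured Na + 1.6 · (glucose − 100)/100
= 124 + 1.6 · (529 − 100)/100
= 124 + 6.9
= 130.9 mmol/L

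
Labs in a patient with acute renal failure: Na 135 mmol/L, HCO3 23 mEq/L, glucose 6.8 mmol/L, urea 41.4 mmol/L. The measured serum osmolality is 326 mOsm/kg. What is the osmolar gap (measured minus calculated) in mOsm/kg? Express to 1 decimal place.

Calculated osmolality = 2·Na + glucose + urea
= 2·135 + 6.8 + 41.4
= 270 + 6.80 + 41.40
= 318.2 mOsm/kg ≈ 318.2 mOsm/kg
Osmolar gap = measured − calculated = 326 − 318.2 = 7.8 mOsm/kg

7.8 mOsm/kg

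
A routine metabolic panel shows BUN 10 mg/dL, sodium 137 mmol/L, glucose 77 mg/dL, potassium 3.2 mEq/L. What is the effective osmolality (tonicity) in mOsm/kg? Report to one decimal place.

278.3 mOsm/kg

Effective osmolality excludes urea (freely permeant across cell membranes):
2·Na + glucose/18
= 2·137 + 77/18
= 274 + 4.28
= 278.28 mOsm/kg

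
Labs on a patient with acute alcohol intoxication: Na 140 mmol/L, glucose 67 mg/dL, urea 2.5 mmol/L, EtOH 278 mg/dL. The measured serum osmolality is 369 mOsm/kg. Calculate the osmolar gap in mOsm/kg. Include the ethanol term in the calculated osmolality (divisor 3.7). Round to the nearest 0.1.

Calculated osmolality = 2·Na + glucose/18 + urea + ethanol/3.7
= 2·140 + 67/18 + 2.5 + 278/3.7
= 280 + 3.72 + 2.50 + 75.14
= 361.36 mOsm/kg ≈ 361.4 mOsm/kg
Osmolar gap = measured − calculated = 369 − 361.4 = 7.6 mOsm/kg

7.6 mOsm/kg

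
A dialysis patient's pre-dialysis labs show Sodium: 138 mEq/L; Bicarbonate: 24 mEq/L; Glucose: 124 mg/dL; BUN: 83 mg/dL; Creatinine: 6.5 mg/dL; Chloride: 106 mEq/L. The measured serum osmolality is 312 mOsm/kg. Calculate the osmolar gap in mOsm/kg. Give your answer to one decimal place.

Calculated osmolality = 2·Na + glucose/18 + BUN/2.8
= 2·138 + 124/18 + 83/2.8
= 276 + 6.89 + 29.64
= 312.53 mOsm/kg ≈ 312.5 mOsm/kg
Osmolar gap = measured − calculated = 312 − 312.5 = -0.5 mOsm/kg

-0.5 mOsm/kg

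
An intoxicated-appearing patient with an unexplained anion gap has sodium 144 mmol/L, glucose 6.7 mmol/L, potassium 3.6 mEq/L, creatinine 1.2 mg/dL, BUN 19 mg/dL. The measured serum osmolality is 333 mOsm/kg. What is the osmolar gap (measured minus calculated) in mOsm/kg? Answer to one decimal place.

31.5 mOsm/kg

Calculated osmolality = 2·Na + glucose + BUN/2.8
= 2·144 + 6.7 + 19/2.8
= 288 + 6.70 + 6.79
= 301.49 mOsm/kg ≈ 301.5 mOsm/kg
Osmolar gap = measured − calculated = 333 − 301.5 = 31.5 mOsm/kg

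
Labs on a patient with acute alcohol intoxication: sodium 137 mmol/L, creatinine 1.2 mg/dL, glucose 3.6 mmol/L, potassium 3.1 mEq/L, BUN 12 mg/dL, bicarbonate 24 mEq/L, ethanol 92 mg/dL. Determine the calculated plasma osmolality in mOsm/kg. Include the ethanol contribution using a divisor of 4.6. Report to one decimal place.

301.9 mOsm/kg

Calculated osmolality = 2·Na + glucose + BUN/2.8 + ethanol/4.6
= 2·137 + 3.6 + 12/2.8 + 92/4.6
= 274 + 3.60 + 4.29 + 20
= 301.89 mOsm/kg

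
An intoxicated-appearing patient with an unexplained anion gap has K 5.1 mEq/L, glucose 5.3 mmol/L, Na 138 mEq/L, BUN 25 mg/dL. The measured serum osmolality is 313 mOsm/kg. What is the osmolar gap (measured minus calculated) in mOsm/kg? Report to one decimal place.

22.8 mOsm/kg

Calculated osmolality = 2·Na + glucose + BUN/2.8
= 2·138 + 5.3 + 25/2.8
= 276 + 5.30 + 8.93
= 290.23 mOsm/kg ≈ 290.2 mOsm/kg
Osmolar gap = measured − calculated = 313 − 290.2 = 22.8 mOsm/kg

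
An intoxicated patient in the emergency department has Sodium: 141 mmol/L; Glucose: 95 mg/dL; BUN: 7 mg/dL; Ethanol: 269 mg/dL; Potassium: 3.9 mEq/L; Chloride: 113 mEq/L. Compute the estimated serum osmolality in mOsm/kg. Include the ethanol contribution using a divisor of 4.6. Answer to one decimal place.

348.3 mOsm/kg

Calculated osmolality = 2·Na + glucose/18 + BUN/2.8 + ethanol/4.6
= 2·141 + 95/18 + 7/2.8 + 269/4.6
= 282 + 5.28 + 2.50 + 58.48
= 348.26 mOsm/kg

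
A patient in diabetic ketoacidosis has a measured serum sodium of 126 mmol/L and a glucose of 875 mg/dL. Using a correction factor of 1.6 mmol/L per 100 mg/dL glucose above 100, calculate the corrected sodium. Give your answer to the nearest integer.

138 mmol/L

Corrected Na = measured Na + 1.6 · (glucose − 100)/100
= 126 + 1.6 · (875 − 100)/100
= 126 + 12.4
= 138.4 mmol/L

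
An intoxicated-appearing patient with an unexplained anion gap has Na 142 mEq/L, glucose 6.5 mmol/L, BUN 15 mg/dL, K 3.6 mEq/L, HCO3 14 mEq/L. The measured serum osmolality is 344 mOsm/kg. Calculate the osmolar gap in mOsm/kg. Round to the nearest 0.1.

48.1 mOsm/kg

Calculated osmolality = 2·Na + glucose + BUN/2.8
= 2·142 + 6.5 + 15/2.8
= 284 + 6.50 + 5.36
= 295.86 mOsm/kg ≈ 295.9 mOsm/kg
Osmolar gap = measured − calculated = 344 − 295.9 = 48.1 mOsm/kg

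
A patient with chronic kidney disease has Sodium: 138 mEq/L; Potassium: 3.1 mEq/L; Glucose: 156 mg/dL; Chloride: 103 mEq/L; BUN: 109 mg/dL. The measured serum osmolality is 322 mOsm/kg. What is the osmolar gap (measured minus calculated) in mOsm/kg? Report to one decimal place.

Calculated osmolality = 2·Na + glucose/18 + BUN/2.8
= 2·138 + 156/18 + 109/2.8
= 276 + 8.67 + 38.93
= 323.6 mOsm/kg ≈ 323.6 mOsm/kg
Osmolar gap = measured − calculated = 322 − 323.6 = -1.6 mOsm/kg

-1.6 mOsm/kg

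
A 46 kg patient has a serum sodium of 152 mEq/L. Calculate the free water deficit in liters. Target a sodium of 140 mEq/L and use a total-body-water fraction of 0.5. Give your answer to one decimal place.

TBW = 0.5 · 46 = 23 L
Free water deficit = TBW · (Na/140 − 1)
= 23 · (152/140 − 1)
= 23 · 0.0857
= 1.97 L

2.0 L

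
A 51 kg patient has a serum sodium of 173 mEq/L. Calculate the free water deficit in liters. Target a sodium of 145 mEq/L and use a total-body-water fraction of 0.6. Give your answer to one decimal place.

5.9 L

TBW = 0.6 · 51 = 30.6 L
Free water deficit = TBW · (Na/145 − 1)
= 30.6 · (173/145 − 1)
= 30.6 · 0.1931
= 5.91 L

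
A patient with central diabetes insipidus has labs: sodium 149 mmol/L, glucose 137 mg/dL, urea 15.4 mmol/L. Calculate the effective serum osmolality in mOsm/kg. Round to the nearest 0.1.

Effective osmolality excludes urea (freely permeant across cell membranes):
2·Na + glucose/18
= 2·149 + 137/18
= 298 + 7.61
= 305.61 mOsm/kg

305.6 mOsm/kg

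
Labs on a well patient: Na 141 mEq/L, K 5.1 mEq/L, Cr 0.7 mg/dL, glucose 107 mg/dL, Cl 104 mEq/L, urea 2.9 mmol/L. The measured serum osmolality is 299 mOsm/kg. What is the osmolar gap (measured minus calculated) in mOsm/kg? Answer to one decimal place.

Calculated osmolality = 2·Na + glucose/18 + urea
= 2·141 + 107/18 + 2.9
= 282 + 5.94 + 2.90
= 290.84 mOsm/kg ≈ 290.8 mOsm/kg
Osmolar gap = measured − calculated = 299 − 290.8 = 8.2 mOsm/kg

8.2 mOsm/kg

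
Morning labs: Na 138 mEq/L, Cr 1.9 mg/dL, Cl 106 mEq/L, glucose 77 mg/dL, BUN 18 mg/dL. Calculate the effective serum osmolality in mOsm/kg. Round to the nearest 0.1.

Effective osmolality excludes urea (freely permeant across cell membranes):
2·Na + glucose/18
= 2·138 + 77/18
= 276 + 4.28
= 280.28 mOsm/kg

280.3 mOsm/kg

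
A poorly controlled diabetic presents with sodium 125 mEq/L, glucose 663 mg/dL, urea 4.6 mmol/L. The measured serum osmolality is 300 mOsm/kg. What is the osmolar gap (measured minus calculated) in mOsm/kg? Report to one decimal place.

Calculated osmolality = 2·Na + glucose/18 + urea
= 2·125 + 663/18 + 4.6
= 250 + 36.83 + 4.60
= 291.43 mOsm/kg ≈ 291.4 mOsm/kg
Osmolar gap = measured − calculated = 300 − 291.4 = 8.6 mOsm/kg

8.6 mOsm/kg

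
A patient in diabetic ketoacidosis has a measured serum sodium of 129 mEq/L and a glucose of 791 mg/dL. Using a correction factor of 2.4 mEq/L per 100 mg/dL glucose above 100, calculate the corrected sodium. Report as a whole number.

146 mEq/L

Corrected Na = measured Na + 2.4 · (glucose − 100)/100
= 129 + 2.4 · (791 − 100)/100
= 129 + 16.6
= 145.6 mEq/L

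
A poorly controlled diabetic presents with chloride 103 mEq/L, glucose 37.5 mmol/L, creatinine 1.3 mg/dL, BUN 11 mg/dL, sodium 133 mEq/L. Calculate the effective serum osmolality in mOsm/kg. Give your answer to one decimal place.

303.5 mOsm/kg

Effective osmolality excludes urea (freely permeant across cell membranes):
2·Na + glucose
= 2·133 + 37.5
= 266 + 37.5
= 303.5 mOsm/kg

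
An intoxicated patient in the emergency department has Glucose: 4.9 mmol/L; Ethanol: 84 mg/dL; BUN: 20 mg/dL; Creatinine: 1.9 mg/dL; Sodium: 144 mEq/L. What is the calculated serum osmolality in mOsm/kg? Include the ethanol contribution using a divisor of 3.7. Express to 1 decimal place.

322.7 mOsm/kg

Calculated osmolality = 2·Na + glucose + BUN/2.8 + ethanol/3.7
= 2·144 + 4.9 + 20/2.8 + 84/3.7
= 288 + 4.90 + 7.14 + 22.70
= 322.74 mOsm/kg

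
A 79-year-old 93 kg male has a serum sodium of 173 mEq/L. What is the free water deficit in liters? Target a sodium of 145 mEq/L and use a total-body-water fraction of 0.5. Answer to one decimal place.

TBW = 0.5 · 93 = 46.5 L
Free water deficit = TBW · (Na/145 − 1)
= 46.5 · (173/145 − 1)
= 46.5 · 0.1931
= 8.98 L

9.0 L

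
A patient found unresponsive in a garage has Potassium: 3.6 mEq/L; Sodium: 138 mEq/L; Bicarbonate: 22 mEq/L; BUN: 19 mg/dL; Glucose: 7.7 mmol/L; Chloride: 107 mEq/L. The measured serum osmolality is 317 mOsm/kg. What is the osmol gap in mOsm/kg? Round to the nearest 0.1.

26.5 mOsm/kg

Calculated osmolality = 2·Na + glucose + BUN/2.8
= 2·138 + 7.7 + 19/2.8
= 276 + 7.70 + 6.79
= 290.49 mOsm/kg ≈ 290.5 mOsm/kg
Osmolar gap = measured − calculated = 317 − 290.5 = 26.5 mOsm/kg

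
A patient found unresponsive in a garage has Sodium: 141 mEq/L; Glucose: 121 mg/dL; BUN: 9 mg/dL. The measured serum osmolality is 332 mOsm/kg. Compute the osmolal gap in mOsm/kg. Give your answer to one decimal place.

Calculated osmolality = 2·Na + glucose/18 + BUN/2.8
= 2·141 + 121/18 + 9/2.8
= 282 + 6.72 + 3.21
= 291.93 mOsm/kg ≈ 291.9 mOsm/kg
Osmolar gap = measured − calculated = 332 − 291.9 = 40.1 mOsm/kg

40.1 mOsm/kg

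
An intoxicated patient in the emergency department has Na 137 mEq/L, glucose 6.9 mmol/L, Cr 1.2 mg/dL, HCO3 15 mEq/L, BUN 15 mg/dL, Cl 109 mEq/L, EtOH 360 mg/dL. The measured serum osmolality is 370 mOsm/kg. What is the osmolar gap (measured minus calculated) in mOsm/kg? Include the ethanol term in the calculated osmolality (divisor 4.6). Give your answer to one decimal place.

Calculated osmolality = 2·Na + glucose + BUN/2.8 + ethanol/4.6
= 2·137 + 6.9 + 15/2.8 + 360/4.6
= 274 + 6.90 + 5.36 + 78.26
= 364.52 mOsm/kg ≈ 364.5 mOsm/kg
Osmolar gap = measured − calculated = 370 − 364.5 = 5.5 mOsm/kg

5.5 mOsm/kg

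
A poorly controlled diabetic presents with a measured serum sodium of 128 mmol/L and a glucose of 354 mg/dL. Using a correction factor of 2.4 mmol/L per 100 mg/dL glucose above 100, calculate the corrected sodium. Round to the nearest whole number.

Corrected Na = measured Na + 2.4 · (glucose − 100)/100
= 128 + 2.4 · (354 − 100)/100
= 128 + 6.1
= 134.1 mmol/L

134 mmol/L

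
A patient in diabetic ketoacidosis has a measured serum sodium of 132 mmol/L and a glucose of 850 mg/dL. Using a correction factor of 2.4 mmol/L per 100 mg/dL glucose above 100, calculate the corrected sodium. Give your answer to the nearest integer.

Corrected Na = measured Na + 2.4 · (glucose − 100)/100
= 132 + 2.4 · (850 − 100)/100
= 132 + 18
= 150 mmol/L

150 mmol/L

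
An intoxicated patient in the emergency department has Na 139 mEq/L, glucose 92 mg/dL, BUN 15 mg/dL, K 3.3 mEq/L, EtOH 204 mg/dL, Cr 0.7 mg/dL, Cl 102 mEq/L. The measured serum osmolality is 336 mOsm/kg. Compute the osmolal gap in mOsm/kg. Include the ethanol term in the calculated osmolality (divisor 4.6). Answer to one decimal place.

3.2 mOsm/kg

Calculated osmolality = 2·Na + glucose/18 + BUN/2.8 + ethanol/4.6
= 2·139 + 92/18 + 15/2.8 + 204/4.6
= 278 + 5.11 + 5.36 + 44.35
= 332.82 mOsm/kg ≈ 332.8 mOsm/kg
Osmolar gap = measured − calculated = 336 − 332.8 = 3.2 mOsm/kg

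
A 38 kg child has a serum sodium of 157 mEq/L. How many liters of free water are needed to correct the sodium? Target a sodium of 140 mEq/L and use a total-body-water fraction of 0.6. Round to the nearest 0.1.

TBW = 0.6 · 38 = 22.8 L
Free water deficit = TBW · (Na/140 − 1)
= 22.8 · (157/140 − 1)
= 22.8 · 0.1214
= 2.77 L

2.8 L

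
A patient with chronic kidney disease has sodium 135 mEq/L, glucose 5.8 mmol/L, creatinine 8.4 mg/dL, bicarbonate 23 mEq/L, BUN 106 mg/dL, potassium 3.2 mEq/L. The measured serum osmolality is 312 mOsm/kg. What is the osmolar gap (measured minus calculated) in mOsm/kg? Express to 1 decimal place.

-1.7 mOsm/kg

Calculated osmolality = 2·Na + glucose + BUN/2.8
= 2·135 + 5.8 + 106/2.8
= 270 + 5.80 + 37.86
= 313.66 mOsm/kg ≈ 313.7 mOsm/kg
Osmolar gap = measured − calculated = 312 − 313.7 = -1.7 mOsm/kg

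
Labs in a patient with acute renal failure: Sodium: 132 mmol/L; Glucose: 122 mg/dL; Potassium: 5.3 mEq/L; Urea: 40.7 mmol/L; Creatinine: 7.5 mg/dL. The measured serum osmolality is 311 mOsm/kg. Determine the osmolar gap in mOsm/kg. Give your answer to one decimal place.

-0.5 mOsm/kg

Calculated osmolality = 2·Na + glucose/18 + urea
= 2·132 + 122/18 + 40.7
= 264 + 6.78 + 40.70
= 311.48 mOsm/kg ≈ 311.5 mOsm/kg
Osmolar gap = measured − calculated = 311 − 311.5 = -0.5 mOsm/kg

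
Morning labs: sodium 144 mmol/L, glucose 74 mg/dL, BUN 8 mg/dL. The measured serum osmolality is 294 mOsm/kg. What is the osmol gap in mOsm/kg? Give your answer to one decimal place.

-1.0 mOsm/kg

Calculated osmolality = 2·Na + glucose/18 + BUN/2.8
= 2·144 + 74/18 + 8/2.8
= 288 + 4.11 + 2.86
= 294.97 mOsm/kg ≈ 295.0 mOsm/kg
Osmolar gap = measured − calculated = 294 − 295.0 = -1.0 mOsm/kg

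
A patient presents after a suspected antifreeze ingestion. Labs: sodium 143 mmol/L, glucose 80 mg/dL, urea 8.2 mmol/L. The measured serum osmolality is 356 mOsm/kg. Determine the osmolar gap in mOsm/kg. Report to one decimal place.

57.4 mOsm/kg

Calculated osmolality = 2·Na + glucose/18 + urea
= 2·143 + 80/18 + 8.2
= 286 + 4.44 + 8.20
= 298.64 mOsm/kg ≈ 298.6 mOsm/kg
Osmolar gap = measured − calculated = 356 − 298.6 = 57.4 mOsm/kg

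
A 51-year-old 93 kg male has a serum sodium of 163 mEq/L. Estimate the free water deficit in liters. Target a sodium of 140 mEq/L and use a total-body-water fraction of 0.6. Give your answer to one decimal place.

9.2 L

TBW = 0.6 · 93 = 55.8 L
Free water deficit = TBW · (Na/140 − 1)
= 55.8 · (163/140 − 1)
= 55.8 · 0.1643
= 9.17 L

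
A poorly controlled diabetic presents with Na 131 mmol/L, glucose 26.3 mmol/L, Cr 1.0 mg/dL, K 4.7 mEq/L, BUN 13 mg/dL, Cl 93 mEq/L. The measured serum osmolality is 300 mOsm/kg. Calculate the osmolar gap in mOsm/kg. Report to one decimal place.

7.1 mOsm/kg

Calculated osmolality = 2·Na + glucose + BUN/2.8
= 2·131 + 26.3 + 13/2.8
= 262 + 26.30 + 4.64
= 292.94 mOsm/kg ≈ 292.9 mOsm/kg
Osmolar gap = measured − calculated = 300 − 292.9 = 7.1 mOsm/kg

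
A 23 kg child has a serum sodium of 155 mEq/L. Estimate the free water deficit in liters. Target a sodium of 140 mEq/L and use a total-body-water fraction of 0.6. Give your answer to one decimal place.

TBW = 0.6 · 23 = 13.8 L
Free water deficit = TBW · (Na/140 − 1)
= 13.8 · (155/140 − 1)
= 13.8 · 0.1071
= 1.48 L

1.5 L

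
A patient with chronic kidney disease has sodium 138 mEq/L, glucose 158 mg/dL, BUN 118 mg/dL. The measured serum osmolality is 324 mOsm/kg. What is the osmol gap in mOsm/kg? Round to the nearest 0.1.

-2.9 mOsm/kg

Calculated osmolality = 2·Na + glucose/18 + BUN/2.8
= 2·138 + 158/18 + 118/2.8
= 276 + 8.78 + 42.14
= 326.92 mOsm/kg ≈ 326.9 mOsm/kg
Osmolar gap = measured − calculated = 324 − 326.9 = -2.9 mOsm/kg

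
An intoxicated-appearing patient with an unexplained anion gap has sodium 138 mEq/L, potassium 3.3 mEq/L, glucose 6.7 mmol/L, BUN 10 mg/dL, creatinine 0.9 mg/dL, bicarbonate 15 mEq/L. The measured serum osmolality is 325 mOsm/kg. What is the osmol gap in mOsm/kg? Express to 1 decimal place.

Calculated osmolality = 2·Na + glucose + BUN/2.8
= 2·138 + 6.7 + 10/2.8
= 276 + 6.70 + 3.57
= 286.27 mOsm/kg ≈ 286.3 mOsm/kg
Osmolar gap = measured − calculated = 325 − 286.3 = 38.7 mOsm/kg

38.7 mOsm/kg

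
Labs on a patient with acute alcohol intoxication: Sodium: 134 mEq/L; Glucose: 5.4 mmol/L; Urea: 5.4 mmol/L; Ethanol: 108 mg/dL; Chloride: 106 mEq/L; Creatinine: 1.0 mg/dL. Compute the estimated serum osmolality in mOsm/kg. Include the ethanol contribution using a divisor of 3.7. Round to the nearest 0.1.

308.0 mOsm/kg

Calculated osmolality = 2·Na + glucose + urea + ethanol/3.7
= 2·134 + 5.4 + 5.4 + 108/3.7
= 268 + 5.40 + 5.40 + 29.19
= 307.99 mOsm/kg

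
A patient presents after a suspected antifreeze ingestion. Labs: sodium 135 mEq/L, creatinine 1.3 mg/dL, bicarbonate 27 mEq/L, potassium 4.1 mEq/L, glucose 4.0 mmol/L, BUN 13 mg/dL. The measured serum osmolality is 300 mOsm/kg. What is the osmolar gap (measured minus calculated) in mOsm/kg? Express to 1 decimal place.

21.4 mOsm/kg

Calculated osmolality = 2·Na + glucose + BUN/2.8
= 2·135 + 4 + 13/2.8
= 270 + 4 + 4.64
= 278.64 mOsm/kg ≈ 278.6 mOsm/kg
Osmolar gap = measured − calculated = 300 − 278.6 = 21.4 mOsm/kg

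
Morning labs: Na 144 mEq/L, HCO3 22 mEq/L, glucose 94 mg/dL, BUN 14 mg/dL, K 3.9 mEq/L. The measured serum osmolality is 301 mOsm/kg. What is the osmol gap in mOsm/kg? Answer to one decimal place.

Calculated osmolality = 2·Na + glucose/18 + BUN/2.8
= 2·144 + 94/18 + 14/2.8
= 288 + 5.22 + 5
= 298.22 mOsm/kg ≈ 298.2 mOsm/kg
Osmolar gap = measured − calculated = 301 − 298.2 = 2.8 mOsm/kg

2.8 mOsm/kg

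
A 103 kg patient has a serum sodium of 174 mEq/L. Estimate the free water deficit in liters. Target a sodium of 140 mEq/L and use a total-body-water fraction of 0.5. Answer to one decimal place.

12.5 L

TBW = 0.5 · 103 = 51.5 L
Free water deficit = TBW · (Na/140 − 1)
= 51.5 · (174/140 − 1)
= 51.5 · 0.2429
= 12.51 L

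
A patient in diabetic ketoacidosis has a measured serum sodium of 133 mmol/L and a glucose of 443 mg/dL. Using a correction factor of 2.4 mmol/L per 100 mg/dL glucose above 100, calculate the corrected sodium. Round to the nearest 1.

Corrected Na = measured Na + 2.4 · (glucose − 100)/100
= 133 + 2.4 · (443 − 100)/100
= 133 + 8.2
= 141.2 mmol/L

141 mmol/L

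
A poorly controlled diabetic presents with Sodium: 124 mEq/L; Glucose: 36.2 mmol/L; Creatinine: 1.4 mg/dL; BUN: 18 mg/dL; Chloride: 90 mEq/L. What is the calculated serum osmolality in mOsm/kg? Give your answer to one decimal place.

290.6 mOsm/kg

Calculated osmolality = 2·Na + glucose + BUN/2.8
= 2·124 + 36.2 + 18/2.8
= 248 + 36.20 + 6.43
= 290.63 mOsm/kg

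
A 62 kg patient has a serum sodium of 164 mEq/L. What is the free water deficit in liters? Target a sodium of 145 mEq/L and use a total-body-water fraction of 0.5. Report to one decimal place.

4.1 L

TBW = 0.5 · 62 = 31 L
Free water deficit = TBW · (Na/145 − 1)
= 31 · (164/145 − 1)
= 31 · 0.131
= 4.06 L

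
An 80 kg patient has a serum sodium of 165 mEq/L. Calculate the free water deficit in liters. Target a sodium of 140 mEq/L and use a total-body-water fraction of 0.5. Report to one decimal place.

TBW = 0.5 · 80 = 40 L
Free water deficit = TBW · (Na/140 − 1)
= 40 · (165/140 − 1)
= 40 · 0.1786
= 7.14 L

7.1 L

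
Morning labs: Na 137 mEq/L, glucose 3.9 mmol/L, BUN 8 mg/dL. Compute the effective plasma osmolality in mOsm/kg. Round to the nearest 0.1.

277.9 mOsm/kg

Effective osmolality excludes urea (freely permeant across cell membranes):
2·Na + glucose
= 2·137 + 3.9
= 274 + 3.9
= 277.9 mOsm/kg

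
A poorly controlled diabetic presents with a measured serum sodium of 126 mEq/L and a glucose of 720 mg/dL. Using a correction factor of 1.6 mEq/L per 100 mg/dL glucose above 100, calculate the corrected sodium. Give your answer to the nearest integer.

Corrected Na = measured Na + 1.6 · (glucose − 100)/100
= 126 + 1.6 · (720 − 100)/100
= 126 + 9.9
= 135.9 mEq/L

136 mEq/L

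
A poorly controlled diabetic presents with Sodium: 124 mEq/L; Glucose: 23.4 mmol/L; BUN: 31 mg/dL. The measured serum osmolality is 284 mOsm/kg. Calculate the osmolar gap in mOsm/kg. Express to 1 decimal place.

Calculated osmolality = 2·Na + glucose + BUN/2.8
= 2·124 + 23.4 + 31/2.8
= 248 + 23.40 + 11.07
= 282.47 mOsm/kg ≈ 282.5 mOsm/kg
Osmolar gap = measured − calculated = 284 − 282.5 = 1.5 mOsm/kg

1.5 mOsm/kg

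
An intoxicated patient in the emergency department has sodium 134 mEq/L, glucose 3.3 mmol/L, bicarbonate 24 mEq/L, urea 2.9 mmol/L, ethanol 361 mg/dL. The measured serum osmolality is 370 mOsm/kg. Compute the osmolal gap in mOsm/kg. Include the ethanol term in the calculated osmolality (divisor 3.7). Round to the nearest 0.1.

Calculated osmolality = 2·Na + glucose + urea + ethanol/3.7
= 2·134 + 3.3 + 2.9 + 361/3.7
= 268 + 3.30 + 2.90 + 97.57
= 371.77 mOsm/kg ≈ 371.8 mOsm/kg
Osmolar gap = measured − calculated = 370 − 371.8 = -1.8 mOsm/kg

-1.8 mOsm/kg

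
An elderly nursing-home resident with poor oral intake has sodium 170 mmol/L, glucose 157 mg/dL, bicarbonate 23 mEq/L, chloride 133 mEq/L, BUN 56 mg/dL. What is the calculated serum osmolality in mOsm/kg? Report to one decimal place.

Calculated osmolality = 2·Na + glucose/18 + BUN/2.8
= 2·170 + 157/18 + 56/2.8
= 340 + 8.72 + 20
= 368.72 mOsm/kg

368.7 mOsm/kg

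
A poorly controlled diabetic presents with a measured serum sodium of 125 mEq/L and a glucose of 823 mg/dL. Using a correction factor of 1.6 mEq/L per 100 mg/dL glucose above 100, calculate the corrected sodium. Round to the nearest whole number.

137 mEq/L

Corrected Na = measured Na + 1.6 · (glucose − 100)/100
= 125 + 1.6 · (823 − 100)/100
= 125 + 11.6
= 136.6 mEq/L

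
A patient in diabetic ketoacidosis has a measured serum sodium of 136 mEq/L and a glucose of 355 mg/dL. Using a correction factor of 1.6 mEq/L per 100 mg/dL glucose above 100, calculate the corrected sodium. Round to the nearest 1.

Corrected Na = measured Na + 1.6 · (glucose − 100)/100
= 136 + 1.6 · (355 − 100)/100
= 136 + 4.1
= 140.1 mEq/L

140 mEq/L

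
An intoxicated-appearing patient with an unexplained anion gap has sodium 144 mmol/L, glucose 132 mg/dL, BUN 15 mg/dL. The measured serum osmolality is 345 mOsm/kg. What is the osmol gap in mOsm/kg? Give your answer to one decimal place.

Calculated osmolality = 2·Na + glucose/18 + BUN/2.8
= 2·144 + 132/18 + 15/2.8
= 288 + 7.33 + 5.36
= 300.69 mOsm/kg ≈ 300.7 mOsm/kg
Osmolar gap = measured − calculated = 345 − 300.7 = 44.3 mOsm/kg

44.3 mOsm/kg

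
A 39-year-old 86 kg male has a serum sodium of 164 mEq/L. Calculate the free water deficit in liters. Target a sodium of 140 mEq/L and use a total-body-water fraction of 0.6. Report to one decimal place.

8.8 L

TBW = 0.6 · 86 = 51.6 L
Free water deficit = TBW · (Na/140 − 1)
= 51.6 · (164/140 − 1)
= 51.6 · 0.1714
= 8.84 L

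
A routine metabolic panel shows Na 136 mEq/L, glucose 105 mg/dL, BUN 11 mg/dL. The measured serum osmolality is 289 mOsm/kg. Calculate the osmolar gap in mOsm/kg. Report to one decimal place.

Calculated osmolality = 2·Na + glucose/18 + BUN/2.8
= 2·136 + 105/18 + 11/2.8
= 272 + 5.83 + 3.93
= 281.76 mOsm/kg ≈ 281.8 mOsm/kg
Osmolar gap = measured − calculated = 289 − 281.8 = 7.2 mOsm/kg

7.2 mOsm/kg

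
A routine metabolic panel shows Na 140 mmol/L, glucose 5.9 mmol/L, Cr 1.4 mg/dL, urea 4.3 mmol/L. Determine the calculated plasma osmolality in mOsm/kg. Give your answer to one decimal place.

290.2 mOsm/kg

Calculated osmolality = 2·Na + glucose + urea
= 2·140 + 5.9 + 4.3
= 280 + 5.90 + 4.30
= 290.2 mOsm/kg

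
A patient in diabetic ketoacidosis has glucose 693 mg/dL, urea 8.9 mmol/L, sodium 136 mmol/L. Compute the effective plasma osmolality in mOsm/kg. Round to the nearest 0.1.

310.5 mOsm/kg

Effective osmolality excludes urea (freely permeant across cell membranes):
2·Na + glucose/18
= 2·136 + 693/18
= 272 + 38.5
= 310.5 mOsm/kg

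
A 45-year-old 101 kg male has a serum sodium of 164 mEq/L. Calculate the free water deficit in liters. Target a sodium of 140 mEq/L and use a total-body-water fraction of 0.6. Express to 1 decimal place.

10.4 L

TBW = 0.6 · 101 = 60.6 L
Free water deficit = TBW · (Na/140 − 1)
= 60.6 · (164/140 − 1)
= 60.6 · 0.1714
= 10.39 L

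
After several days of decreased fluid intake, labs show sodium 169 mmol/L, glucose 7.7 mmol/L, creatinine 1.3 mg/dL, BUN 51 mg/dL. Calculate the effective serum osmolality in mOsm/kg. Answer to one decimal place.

Effective osmolality excludes urea (freely permeant across cell membranes):
2·Na + glucose
= 2·169 + 7.7
= 338 + 7.7
= 345.7 mOsm/kg

345.7 mOsm/kg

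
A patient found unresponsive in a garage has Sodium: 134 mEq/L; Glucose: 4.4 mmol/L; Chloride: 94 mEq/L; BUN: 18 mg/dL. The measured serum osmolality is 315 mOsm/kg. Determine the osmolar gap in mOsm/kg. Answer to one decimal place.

36.2 mOsm/kg

Calculated osmolality = 2·Na + glucose + BUN/2.8
= 2·134 + 4.4 + 18/2.8
= 268 + 4.40 + 6.43
= 278.83 mOsm/kg ≈ 278.8 mOsm/kg
Osmolar gap = measured − calculated = 315 − 278.8 = 36.2 mOsm/kg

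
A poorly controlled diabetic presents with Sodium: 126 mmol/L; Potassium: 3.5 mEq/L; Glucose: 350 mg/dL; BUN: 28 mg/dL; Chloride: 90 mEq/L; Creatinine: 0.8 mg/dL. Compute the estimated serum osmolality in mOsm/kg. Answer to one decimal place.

281.4 mOsm/kg

Calculated osmolality = 2·Na + glucose/18 + BUN/2.8
= 2·126 + 350/18 + 28/2.8
= 252 + 19.44 + 10
= 281.44 mOsm/kg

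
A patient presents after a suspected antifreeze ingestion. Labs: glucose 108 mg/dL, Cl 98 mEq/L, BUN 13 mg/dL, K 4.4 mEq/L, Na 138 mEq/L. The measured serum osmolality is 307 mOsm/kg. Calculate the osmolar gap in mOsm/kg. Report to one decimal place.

20.4 mOsm/kg

Calculated osmolality = 2·Na + glucose/18 + BUN/2.8
= 2·138 + 108/18 + 13/2.8
= 276 + 6 + 4.64
= 286.64 mOsm/kg ≈ 286.6 mOsm/kg
Osmolar gap = measured − calculated = 307 − 286.6 = 20.4 mOsm/kg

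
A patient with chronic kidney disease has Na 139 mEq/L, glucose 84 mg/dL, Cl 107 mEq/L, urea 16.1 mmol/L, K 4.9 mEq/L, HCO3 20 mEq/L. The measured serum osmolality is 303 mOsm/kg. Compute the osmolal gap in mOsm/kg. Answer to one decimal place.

Calculated osmolality = 2·Na + glucose/18 + urea
= 2·139 + 84/18 + 16.1
= 278 + 4.67 + 16.10
= 298.77 mOsm/kg ≈ 298.8 mOsm/kg
Osmolar gap = measured − calculated = 303 − 298.8 = 4.2 mOsm/kg

4.2 mOsm/kg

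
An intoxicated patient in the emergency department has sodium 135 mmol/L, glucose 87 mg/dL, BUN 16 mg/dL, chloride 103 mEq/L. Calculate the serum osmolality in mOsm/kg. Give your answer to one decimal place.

280.5 mOsm/kg

Calculated osmolality = 2·Na + glucose/18 + BUN/2.8
= 2·135 + 87/18 + 16/2.8
= 270 + 4.83 + 5.71
= 280.54 mOsm/kg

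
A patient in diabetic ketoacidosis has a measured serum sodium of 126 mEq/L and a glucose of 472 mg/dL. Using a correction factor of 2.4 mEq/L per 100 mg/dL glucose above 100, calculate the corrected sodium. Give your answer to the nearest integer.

Corrected Na = measured Na + 2.4 · (glucose − 100)/100
= 126 + 2.4 · (472 − 100)/100
= 126 + 8.9
= 134.9 mEq/L

135 mEq/L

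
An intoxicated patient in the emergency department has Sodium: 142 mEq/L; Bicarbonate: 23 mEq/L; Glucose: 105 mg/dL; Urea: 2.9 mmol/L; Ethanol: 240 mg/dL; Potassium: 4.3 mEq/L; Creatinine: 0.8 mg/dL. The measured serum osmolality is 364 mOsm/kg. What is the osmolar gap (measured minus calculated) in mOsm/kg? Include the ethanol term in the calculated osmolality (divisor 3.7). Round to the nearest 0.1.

6.4 mOsm/kg

Calculated osmolality = 2·Na + glucose/18 + urea + ethanol/3.7
= 2·142 + 105/18 + 2.9 + 240/3.7
= 284 + 5.83 + 2.90 + 64.86
= 357.59 mOsm/kg ≈ 357.6 mOsm/kg
Osmolar gap = measured − calculated = 364 − 357.6 = 6.4 mOsm/kg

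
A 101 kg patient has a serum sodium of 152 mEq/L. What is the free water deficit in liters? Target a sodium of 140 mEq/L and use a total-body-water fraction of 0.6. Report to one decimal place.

5.2 L

TBW = 0.6 · 101 = 60.6 L
Free water deficit = TBW · (Na/140 − 1)
= 60.6 · (152/140 − 1)
= 60.6 · 0.0857
= 5.19 L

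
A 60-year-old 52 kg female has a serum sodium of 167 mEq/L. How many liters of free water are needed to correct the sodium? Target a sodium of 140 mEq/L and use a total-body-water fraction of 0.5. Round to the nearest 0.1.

TBW = 0.5 · 52 = 26 L
Free water deficit = TBW · (Na/140 − 1)
= 26 · (167/140 − 1)
= 26 · 0.1929
= 5.02 L

5.0 L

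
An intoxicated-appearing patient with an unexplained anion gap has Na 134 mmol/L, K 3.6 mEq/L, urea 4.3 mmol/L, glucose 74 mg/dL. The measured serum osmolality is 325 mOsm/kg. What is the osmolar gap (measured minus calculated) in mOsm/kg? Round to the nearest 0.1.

48.6 mOsm/kg

Calculated osmolality = 2·Na + glucose/18 + urea
= 2·134 + 74/18 + 4.3
= 268 + 4.11 + 4.30
= 276.41 mOsm/kg ≈ 276.4 mOsm/kg
Osmolar gap = measured − calculated = 325 − 276.4 = 48.6 mOsm/kg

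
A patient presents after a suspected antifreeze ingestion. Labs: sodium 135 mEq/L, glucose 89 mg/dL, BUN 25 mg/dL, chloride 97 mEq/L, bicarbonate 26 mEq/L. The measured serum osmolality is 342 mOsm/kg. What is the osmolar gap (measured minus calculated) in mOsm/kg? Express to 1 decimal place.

Calculated osmolality = 2·Na + glucose/18 + BUN/2.8
= 2·135 + 89/18 + 25/2.8
= 270 + 4.94 + 8.93
= 283.87 mOsm/kg ≈ 283.9 mOsm/kg
Osmolar gap = measured − calculated = 342 − 283.9 = 58.1 mOsm/kg

58.1 mOsm/kg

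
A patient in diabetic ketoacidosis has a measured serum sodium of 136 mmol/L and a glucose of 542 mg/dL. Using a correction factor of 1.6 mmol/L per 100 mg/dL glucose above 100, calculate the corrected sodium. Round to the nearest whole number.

143 mmol/L

Corrected Na = measured Na + 1.6 · (glucose − 100)/100
= 136 + 1.6 · (542 − 100)/100
= 136 + 7.1
= 143.1 mmol/L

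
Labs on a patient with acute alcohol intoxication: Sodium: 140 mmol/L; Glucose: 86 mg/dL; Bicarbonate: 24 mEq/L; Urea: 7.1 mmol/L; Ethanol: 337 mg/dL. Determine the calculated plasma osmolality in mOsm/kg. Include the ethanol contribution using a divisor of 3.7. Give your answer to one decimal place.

383.0 mOsm/kg

Calculated osmolality = 2·Na + glucose/18 + urea + ethanol/3.7
= 2·140 + 86/18 + 7.1 + 337/3.7
= 280 + 4.78 + 7.10 + 91.08
= 382.96 mOsm/kg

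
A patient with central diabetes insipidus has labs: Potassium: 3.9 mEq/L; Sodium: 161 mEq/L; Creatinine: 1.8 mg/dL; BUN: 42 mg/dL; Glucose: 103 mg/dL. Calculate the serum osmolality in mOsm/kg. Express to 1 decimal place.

342.7 mOsm/kg

Calculated osmolality = 2·Na + glucose/18 + BUN/2.8
= 2·161 + 103/18 + 42/2.8
= 322 + 5.72 + 15
= 342.72 mOsm/kg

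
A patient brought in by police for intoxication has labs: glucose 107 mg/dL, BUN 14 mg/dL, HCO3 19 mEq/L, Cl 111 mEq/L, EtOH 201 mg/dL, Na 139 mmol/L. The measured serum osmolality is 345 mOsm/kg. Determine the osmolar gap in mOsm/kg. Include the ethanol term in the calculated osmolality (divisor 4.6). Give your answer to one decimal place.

Calculated osmolality = 2·Na + glucose/18 + BUN/2.8 + ethanol/4.6
= 2·139 + 107/18 + 14/2.8 + 201/4.6
= 278 + 5.94 + 5 + 43.70
= 332.64 mOsm/kg ≈ 332.6 mOsm/kg
Osmolar gap = measured − calculated = 345 − 332.6 = 12.4 mOsm/kg

12.4 mOsm/kg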